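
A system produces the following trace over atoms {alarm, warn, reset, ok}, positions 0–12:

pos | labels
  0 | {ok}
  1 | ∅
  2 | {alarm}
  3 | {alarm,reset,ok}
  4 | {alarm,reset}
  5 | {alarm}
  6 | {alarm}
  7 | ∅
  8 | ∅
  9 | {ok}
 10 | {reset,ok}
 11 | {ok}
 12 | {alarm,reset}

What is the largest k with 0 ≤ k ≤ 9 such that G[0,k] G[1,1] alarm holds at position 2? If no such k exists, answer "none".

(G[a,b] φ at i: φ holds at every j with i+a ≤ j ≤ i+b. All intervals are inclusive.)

3

G[1,1] alarm must hold from j=2 onward; find where it first fails.
  j=2: holds
  j=3: holds
  j=4: holds
  j=5: holds
  j=6: fails
Holds on [2,5], so largest k = 3.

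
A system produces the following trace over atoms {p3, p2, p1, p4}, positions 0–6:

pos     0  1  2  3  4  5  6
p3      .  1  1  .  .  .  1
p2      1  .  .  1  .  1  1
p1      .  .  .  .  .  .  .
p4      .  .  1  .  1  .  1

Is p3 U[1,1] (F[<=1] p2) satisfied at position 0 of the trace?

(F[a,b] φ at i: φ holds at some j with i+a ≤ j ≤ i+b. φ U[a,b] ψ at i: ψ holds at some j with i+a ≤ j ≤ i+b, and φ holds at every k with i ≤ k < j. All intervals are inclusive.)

Does not hold

Need some j in [1,1] with F[<=1] p2, and p3 at every k in [0,j-1].
  j=1: F[<=1] p2 — fails (none in [1,2]).
No j in the window works → until fails.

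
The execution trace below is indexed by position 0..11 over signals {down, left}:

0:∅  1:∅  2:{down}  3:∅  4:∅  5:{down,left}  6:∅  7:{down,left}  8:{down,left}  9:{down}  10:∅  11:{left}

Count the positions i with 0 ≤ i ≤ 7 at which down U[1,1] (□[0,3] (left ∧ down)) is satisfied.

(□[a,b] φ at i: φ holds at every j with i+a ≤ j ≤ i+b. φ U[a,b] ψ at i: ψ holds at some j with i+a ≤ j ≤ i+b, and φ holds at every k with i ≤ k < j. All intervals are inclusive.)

0

Evaluate at each i in [0,7]:
  i=0: ✗ (no rhs in [1,1])
  i=1: ✗ (no rhs in [2,2])
  i=2: ✗ (no rhs in [3,3])
  i=3: ✗ (no rhs in [4,4])
  i=4: ✗ (no rhs in [5,5])
  i=5: ✗ (no rhs in [6,6])
  i=6: ✗ (no rhs in [7,7])
  i=7: ✗ (no rhs in [8,8])
Positions where it holds: {} → 0.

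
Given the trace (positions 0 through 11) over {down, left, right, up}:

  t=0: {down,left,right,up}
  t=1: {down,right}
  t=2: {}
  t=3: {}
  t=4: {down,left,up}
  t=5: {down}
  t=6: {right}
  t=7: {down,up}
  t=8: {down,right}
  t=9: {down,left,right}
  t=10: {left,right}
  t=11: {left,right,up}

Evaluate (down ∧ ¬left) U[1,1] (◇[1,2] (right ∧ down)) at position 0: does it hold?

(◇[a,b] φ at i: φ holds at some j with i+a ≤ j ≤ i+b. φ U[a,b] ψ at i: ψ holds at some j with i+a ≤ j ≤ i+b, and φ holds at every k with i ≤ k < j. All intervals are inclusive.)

Need some j in [1,1] with ◇[1,2] (right ∧ down), and (down ∧ ¬left) at every k in [0,j-1].
  j=1: ◇[1,2] (right ∧ down) — fails (none in [2,3]).
No j in the window works → until fails.

Does not hold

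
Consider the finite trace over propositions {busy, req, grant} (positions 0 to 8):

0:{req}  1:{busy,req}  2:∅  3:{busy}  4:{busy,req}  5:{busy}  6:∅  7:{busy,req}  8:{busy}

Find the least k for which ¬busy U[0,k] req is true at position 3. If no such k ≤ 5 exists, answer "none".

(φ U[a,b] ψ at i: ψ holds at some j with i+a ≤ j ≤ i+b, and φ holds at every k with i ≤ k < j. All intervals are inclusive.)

none

Need earliest j ≥ 3 with req, and ¬busy at every k in [3,j-1].
  j=3: rhs fails.
  j=4: rhs holds but lhs fails at k=3.
  j=5: rhs fails.
  j=6: rhs fails.
  j=7: rhs holds but lhs fails at k=3.
  j=8: rhs fails.
No witness within the range → none.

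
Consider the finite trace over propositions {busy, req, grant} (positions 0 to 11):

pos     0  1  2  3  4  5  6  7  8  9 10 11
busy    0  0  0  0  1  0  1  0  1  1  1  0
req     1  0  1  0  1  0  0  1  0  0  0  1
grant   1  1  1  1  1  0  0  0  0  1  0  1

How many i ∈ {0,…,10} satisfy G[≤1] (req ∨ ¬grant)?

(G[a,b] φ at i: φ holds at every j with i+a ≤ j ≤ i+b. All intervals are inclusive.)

Evaluate at each i in [0,10]:
  i=0: ✗ (fails at j=1)
  i=1: ✗ (fails at j=1)
  i=2: ✗ (fails at j=3)
  i=3: ✗ (fails at j=3)
  i=4: ✓ (all of [4,5])
  i=5: ✓ (all of [5,6])
  i=6: ✓ (all of [6,7])
  i=7: ✓ (all of [7,8])
  i=8: ✗ (fails at j=9)
  i=9: ✗ (fails at j=9)
  i=10: ✓ (all of [10,11])
Positions where it holds: {4, 5, 6, 7, 10} → 5.

5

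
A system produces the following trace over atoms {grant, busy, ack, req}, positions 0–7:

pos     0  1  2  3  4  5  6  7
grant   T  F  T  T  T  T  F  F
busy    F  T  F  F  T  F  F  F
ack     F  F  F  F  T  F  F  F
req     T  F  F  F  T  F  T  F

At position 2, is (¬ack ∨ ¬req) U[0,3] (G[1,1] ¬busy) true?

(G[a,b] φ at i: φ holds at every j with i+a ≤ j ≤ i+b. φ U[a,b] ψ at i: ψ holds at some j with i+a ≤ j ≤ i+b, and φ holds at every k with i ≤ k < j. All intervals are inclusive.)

Need some j in [2,5] with G[1,1] ¬busy, and (¬ack ∨ ¬req) at every k in [2,j-1].
  j=2: G[1,1] ¬busy holds; no prefix to check → satisfied.

Holds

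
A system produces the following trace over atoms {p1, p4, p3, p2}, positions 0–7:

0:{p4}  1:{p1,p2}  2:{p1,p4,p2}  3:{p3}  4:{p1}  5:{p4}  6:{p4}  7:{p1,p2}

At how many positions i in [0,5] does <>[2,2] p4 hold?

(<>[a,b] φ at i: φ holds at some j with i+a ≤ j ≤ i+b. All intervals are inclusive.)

Evaluate at each i in [0,5]:
  i=0: ✓ (witness j=2)
  i=1: ✗ (none in [3,3])
  i=2: ✗ (none in [4,4])
  i=3: ✓ (witness j=5)
  i=4: ✓ (witness j=6)
  i=5: ✗ (none in [7,7])
Positions where it holds: {0, 3, 4} → 3.

3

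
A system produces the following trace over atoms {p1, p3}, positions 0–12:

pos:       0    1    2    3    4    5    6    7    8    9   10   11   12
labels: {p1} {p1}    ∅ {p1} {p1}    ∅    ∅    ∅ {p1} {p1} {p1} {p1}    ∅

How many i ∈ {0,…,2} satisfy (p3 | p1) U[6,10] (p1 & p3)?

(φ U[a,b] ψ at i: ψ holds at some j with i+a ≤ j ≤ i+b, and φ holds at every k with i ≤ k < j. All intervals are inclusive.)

0

Evaluate at each i in [0,2]:
  i=0: ✗ (no rhs in [6,10])
  i=1: ✗ (no rhs in [7,11])
  i=2: ✗ (no rhs in [8,12])
Positions where it holds: {} → 0.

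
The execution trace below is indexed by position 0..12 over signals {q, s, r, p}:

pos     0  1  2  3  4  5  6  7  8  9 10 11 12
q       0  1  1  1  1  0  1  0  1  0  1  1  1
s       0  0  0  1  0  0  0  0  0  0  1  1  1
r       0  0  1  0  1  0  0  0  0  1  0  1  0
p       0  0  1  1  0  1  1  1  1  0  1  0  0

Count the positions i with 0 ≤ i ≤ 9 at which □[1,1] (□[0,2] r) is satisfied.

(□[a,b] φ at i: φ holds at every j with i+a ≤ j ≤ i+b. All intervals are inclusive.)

Evaluate at each i in [0,9]:
  i=0: ✗ (fails at j=1)
  i=1: ✗ (fails at j=2)
  i=2: ✗ (fails at j=3)
  i=3: ✗ (fails at j=4)
  i=4: ✗ (fails at j=5)
  i=5: ✗ (fails at j=6)
  i=6: ✗ (fails at j=7)
  i=7: ✗ (fails at j=8)
  i=8: ✗ (fails at j=9)
  i=9: ✗ (fails at j=10)
Positions where it holds: {} → 0.

0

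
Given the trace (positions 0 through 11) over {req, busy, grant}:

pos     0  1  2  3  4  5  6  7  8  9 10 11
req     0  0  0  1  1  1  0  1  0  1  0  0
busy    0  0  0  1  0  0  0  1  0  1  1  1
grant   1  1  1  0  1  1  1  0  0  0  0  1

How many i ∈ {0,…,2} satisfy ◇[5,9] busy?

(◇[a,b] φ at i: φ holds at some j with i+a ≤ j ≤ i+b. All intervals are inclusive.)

Evaluate at each i in [0,2]:
  i=0: ✓ (witness j=7)
  i=1: ✓ (witness j=7)
  i=2: ✓ (witness j=7)
Positions where it holds: {0, 1, 2} → 3.

3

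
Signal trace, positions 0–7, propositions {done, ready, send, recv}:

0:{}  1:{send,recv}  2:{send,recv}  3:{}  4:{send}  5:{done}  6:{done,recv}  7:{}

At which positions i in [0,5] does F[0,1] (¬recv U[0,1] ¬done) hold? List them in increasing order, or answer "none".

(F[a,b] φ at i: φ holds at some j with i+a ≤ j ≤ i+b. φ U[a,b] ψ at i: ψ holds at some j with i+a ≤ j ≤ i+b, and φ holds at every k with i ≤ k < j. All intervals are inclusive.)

0, 1, 2, 3, 4

Evaluate at each i in [0,5]:
  i=0: ✓ (witness j=0)
  i=1: ✓ (witness j=1)
  i=2: ✓ (witness j=2)
  i=3: ✓ (witness j=3)
  i=4: ✓ (witness j=4)
  i=5: ✗ (none in [5,6])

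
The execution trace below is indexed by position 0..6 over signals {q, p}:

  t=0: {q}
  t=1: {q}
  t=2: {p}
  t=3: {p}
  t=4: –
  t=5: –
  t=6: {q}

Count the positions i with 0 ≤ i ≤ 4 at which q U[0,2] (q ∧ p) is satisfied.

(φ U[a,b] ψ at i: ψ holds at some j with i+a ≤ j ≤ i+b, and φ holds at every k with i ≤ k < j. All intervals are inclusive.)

Evaluate at each i in [0,4]:
  i=0: ✗ (no rhs in [0,2])
  i=1: ✗ (no rhs in [1,3])
  i=2: ✗ (no rhs in [2,4])
  i=3: ✗ (no rhs in [3,5])
  i=4: ✗ (no rhs in [4,6])
Positions where it holds: {} → 0.

0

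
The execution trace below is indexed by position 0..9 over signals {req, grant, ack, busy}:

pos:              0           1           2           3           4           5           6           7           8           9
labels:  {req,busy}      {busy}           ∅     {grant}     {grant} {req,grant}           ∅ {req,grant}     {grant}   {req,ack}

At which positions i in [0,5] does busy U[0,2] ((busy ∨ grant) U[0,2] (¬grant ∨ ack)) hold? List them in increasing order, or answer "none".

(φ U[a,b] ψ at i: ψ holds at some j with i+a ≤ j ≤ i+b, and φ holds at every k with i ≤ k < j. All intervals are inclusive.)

Evaluate at each i in [0,5]:
  i=0: ✓ (rhs at j=0)
  i=1: ✓ (rhs at j=1)
  i=2: ✓ (rhs at j=2)
  i=3: ✗ (lhs fails at k=3 before rhs at j=4)
  i=4: ✓ (rhs at j=4)
  i=5: ✓ (rhs at j=5)

0, 1, 2, 4, 5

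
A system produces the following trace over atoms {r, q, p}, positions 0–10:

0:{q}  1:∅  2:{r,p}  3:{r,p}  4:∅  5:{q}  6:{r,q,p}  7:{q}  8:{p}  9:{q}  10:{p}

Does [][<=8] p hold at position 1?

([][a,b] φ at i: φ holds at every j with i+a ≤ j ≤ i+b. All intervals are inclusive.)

False

Check p at every j in [1,9]:
  j=1: false
  j=2: true
  j=3: true
  j=4: false
  j=5: false
  j=6: true
  j=7: false
  j=8: true
  j=9: false
Fails at j=1 → formula fails.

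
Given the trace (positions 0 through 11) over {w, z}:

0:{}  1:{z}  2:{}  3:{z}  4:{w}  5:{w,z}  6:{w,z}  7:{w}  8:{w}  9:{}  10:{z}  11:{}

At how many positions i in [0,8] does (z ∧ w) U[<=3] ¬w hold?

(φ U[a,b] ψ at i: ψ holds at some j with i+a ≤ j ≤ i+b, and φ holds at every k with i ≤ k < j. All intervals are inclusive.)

Evaluate at each i in [0,8]:
  i=0: ✓ (rhs at j=0)
  i=1: ✓ (rhs at j=1)
  i=2: ✓ (rhs at j=2)
  i=3: ✓ (rhs at j=3)
  i=4: ✗ (no rhs in [4,7])
  i=5: ✗ (no rhs in [5,8])
  i=6: ✗ (lhs fails at k=7 before rhs at j=9)
  i=7: ✗ (lhs fails at k=7 before rhs at j=9)
  i=8: ✗ (lhs fails at k=8 before rhs at j=9)
Positions where it holds: {0, 1, 2, 3} → 4.

4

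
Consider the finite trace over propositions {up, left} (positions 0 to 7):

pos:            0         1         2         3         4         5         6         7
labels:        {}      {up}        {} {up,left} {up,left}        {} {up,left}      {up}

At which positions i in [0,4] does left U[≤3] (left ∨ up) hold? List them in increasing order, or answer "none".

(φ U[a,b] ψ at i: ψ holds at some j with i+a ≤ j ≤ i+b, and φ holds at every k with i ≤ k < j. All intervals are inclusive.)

1, 3, 4

Evaluate at each i in [0,4]:
  i=0: ✗ (lhs fails at k=0 before rhs at j=1)
  i=1: ✓ (rhs at j=1)
  i=2: ✗ (lhs fails at k=2 before rhs at j=3)
  i=3: ✓ (rhs at j=3)
  i=4: ✓ (rhs at j=4)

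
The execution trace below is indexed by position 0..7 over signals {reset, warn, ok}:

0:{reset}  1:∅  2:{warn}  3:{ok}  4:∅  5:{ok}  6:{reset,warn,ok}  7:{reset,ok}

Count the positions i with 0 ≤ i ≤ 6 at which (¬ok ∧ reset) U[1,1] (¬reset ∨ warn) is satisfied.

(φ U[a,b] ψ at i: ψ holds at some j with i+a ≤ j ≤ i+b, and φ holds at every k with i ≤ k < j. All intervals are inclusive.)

1

Evaluate at each i in [0,6]:
  i=0: ✓ (rhs at j=1; lhs holds on [0,0])
  i=1: ✗ (lhs fails at k=1 before rhs at j=2)
  i=2: ✗ (lhs fails at k=2 before rhs at j=3)
  i=3: ✗ (lhs fails at k=3 before rhs at j=4)
  i=4: ✗ (lhs fails at k=4 before rhs at j=5)
  i=5: ✗ (lhs fails at k=5 before rhs at j=6)
  i=6: ✗ (no rhs in [7,7])
Positions where it holds: {0} → 1.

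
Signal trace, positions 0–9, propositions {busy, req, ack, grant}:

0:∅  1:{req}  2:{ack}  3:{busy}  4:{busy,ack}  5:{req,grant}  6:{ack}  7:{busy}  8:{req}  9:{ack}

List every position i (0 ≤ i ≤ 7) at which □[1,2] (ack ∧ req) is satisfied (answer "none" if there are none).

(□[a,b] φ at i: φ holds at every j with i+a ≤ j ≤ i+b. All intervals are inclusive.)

Evaluate at each i in [0,7]:
  i=0: ✗ (fails at j=1)
  i=1: ✗ (fails at j=2)
  i=2: ✗ (fails at j=3)
  i=3: ✗ (fails at j=4)
  i=4: ✗ (fails at j=5)
  i=5: ✗ (fails at j=6)
  i=6: ✗ (fails at j=7)
  i=7: ✗ (fails at j=8)

none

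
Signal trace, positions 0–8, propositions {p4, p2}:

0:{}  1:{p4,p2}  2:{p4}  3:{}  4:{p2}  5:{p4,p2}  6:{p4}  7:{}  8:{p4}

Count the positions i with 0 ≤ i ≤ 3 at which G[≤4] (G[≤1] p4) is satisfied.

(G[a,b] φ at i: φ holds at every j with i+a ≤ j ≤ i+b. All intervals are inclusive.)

Evaluate at each i in [0,3]:
  i=0: ✗ (fails at j=0)
  i=1: ✗ (fails at j=2)
  i=2: ✗ (fails at j=2)
  i=3: ✗ (fails at j=3)
Positions where it holds: {} → 0.

0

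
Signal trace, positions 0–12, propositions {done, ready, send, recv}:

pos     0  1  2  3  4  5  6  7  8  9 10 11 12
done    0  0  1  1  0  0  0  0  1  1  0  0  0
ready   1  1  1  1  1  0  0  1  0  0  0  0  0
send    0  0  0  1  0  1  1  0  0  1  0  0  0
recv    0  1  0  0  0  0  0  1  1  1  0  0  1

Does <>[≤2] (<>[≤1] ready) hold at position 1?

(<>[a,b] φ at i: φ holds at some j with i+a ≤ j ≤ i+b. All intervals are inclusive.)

True

Check <>[≤1] ready at each j in [1,3]:
  j=1: holds (witness at 1)
  j=2: holds (witness at 2)
  j=3: holds (witness at 3)
Found at j=1 → formula holds.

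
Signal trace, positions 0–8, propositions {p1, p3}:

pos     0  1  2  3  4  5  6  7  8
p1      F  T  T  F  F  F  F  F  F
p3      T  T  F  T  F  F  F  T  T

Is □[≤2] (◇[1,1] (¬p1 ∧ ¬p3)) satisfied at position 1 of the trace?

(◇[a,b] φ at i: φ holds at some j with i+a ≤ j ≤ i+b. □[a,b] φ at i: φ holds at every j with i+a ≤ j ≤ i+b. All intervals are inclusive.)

No

Check ◇[1,1] (¬p1 ∧ ¬p3) at every j in [1,3]:
  j=1: fails (none in [2,2])
  j=2: fails (none in [3,3])
  j=3: holds (witness at 4)
Fails at j=1 → formula fails.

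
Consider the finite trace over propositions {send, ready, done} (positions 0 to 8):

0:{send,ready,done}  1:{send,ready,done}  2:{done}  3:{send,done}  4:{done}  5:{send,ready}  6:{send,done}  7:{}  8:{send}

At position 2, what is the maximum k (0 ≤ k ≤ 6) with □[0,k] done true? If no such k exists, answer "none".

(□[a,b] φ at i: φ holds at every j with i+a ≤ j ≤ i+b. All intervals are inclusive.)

done must hold from j=2 onward; find where it first fails.
  j=2: holds
  j=3: holds
  j=4: holds
  j=5: fails
Holds on [2,4], so largest k = 2.

2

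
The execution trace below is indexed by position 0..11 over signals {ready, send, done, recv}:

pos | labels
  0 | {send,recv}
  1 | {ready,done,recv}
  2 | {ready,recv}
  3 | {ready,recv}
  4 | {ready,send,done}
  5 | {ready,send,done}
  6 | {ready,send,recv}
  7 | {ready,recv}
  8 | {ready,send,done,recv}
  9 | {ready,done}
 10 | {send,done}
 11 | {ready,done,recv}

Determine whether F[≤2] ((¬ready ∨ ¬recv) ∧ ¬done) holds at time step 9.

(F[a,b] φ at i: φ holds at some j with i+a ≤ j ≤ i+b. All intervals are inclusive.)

Check ((¬ready ∨ ¬recv) ∧ ¬done) at each j in [9,11]:
  j=9: false
  j=10: false
  j=11: false
No position in the window satisfies it → formula fails.

Does not hold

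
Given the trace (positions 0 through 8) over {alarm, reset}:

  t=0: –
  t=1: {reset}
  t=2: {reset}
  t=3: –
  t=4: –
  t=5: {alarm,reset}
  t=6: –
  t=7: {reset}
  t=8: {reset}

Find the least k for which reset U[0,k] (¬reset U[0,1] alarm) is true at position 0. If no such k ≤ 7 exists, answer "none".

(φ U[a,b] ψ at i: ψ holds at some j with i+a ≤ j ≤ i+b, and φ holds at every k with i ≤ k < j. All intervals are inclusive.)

none

Need earliest j ≥ 0 with (¬reset U[0,1] alarm), and reset at every k in [0,j-1].
  j=0: rhs fails.
  j=1: rhs fails.
  j=2: rhs fails.
  j=3: rhs fails.
  j=4: rhs holds but lhs fails at k=0.
  j=5: rhs holds but lhs fails at k=0.
  j=6: rhs fails.
  j=7: rhs fails.
No witness within the range → none.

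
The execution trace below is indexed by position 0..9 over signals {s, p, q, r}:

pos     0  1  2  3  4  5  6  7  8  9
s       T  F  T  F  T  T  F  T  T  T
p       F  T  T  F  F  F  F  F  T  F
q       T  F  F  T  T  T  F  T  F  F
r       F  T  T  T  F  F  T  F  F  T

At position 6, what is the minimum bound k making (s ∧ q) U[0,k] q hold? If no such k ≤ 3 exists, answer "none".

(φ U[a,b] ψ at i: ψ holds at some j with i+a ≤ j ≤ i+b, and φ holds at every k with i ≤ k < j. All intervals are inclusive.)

Need earliest j ≥ 6 with q, and (s ∧ q) at every k in [6,j-1].
  j=6: rhs fails.
  j=7: rhs holds but lhs fails at k=6.
  j=8: rhs fails.
  j=9: rhs fails.
No witness within the range → none.

none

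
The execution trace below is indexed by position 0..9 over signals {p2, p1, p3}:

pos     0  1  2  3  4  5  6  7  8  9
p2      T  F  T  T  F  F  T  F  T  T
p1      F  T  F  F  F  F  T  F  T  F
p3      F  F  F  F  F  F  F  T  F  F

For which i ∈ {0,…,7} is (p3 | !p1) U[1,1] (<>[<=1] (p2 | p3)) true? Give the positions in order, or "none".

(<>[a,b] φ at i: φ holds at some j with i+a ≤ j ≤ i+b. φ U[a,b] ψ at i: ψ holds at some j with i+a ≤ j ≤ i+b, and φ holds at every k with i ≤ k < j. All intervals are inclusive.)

Evaluate at each i in [0,7]:
  i=0: ✓ (rhs at j=1; lhs holds on [0,0])
  i=1: ✗ (lhs fails at k=1 before rhs at j=2)
  i=2: ✓ (rhs at j=3; lhs holds on [2,2])
  i=3: ✗ (no rhs in [4,4])
  i=4: ✓ (rhs at j=5; lhs holds on [4,4])
  i=5: ✓ (rhs at j=6; lhs holds on [5,5])
  i=6: ✗ (lhs fails at k=6 before rhs at j=7)
  i=7: ✓ (rhs at j=8; lhs holds on [7,7])

0, 2, 4, 5, 7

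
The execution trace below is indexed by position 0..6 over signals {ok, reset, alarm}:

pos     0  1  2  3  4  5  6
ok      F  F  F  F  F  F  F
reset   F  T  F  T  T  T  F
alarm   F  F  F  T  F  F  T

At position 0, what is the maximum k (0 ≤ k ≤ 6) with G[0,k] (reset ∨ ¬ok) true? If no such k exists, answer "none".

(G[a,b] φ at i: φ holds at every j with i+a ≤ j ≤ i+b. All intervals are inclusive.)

(reset ∨ ¬ok) must hold from j=0 onward; find where it first fails.
  j=0: holds
  j=1: holds
  j=2: holds
  j=3: holds
  j=4: holds
  j=5: holds
  j=6: holds
Holds through j=6; largest k = 6.

6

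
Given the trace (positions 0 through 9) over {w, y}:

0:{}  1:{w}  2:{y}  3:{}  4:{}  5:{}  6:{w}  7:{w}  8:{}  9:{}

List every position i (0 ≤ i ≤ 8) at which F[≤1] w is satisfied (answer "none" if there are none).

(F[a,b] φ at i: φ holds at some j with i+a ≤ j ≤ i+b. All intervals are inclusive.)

0, 1, 5, 6, 7

Evaluate at each i in [0,8]:
  i=0: ✓ (witness j=1)
  i=1: ✓ (witness j=1)
  i=2: ✗ (none in [2,3])
  i=3: ✗ (none in [3,4])
  i=4: ✗ (none in [4,5])
  i=5: ✓ (witness j=6)
  i=6: ✓ (witness j=6)
  i=7: ✓ (witness j=7)
  i=8: ✗ (none in [8,9])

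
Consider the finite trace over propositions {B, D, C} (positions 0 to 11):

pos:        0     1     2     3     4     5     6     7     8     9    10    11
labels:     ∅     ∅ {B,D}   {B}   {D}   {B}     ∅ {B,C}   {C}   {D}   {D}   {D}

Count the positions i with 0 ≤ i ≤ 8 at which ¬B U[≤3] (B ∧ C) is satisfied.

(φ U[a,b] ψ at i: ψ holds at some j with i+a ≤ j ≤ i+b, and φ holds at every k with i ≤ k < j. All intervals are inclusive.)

Evaluate at each i in [0,8]:
  i=0: ✗ (no rhs in [0,3])
  i=1: ✗ (no rhs in [1,4])
  i=2: ✗ (no rhs in [2,5])
  i=3: ✗ (no rhs in [3,6])
  i=4: ✗ (lhs fails at k=5 before rhs at j=7)
  i=5: ✗ (lhs fails at k=5 before rhs at j=7)
  i=6: ✓ (rhs at j=7; lhs holds on [6,6])
  i=7: ✓ (rhs at j=7)
  i=8: ✗ (no rhs in [8,11])
Positions where it holds: {6, 7} → 2.

2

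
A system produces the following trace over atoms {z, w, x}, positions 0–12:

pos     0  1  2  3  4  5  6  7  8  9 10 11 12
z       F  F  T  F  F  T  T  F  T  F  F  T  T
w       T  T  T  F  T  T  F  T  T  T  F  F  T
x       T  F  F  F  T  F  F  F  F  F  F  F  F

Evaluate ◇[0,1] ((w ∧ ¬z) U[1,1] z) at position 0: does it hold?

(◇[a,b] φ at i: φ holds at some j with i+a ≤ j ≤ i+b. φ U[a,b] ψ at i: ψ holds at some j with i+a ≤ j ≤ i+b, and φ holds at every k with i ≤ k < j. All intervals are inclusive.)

Yes

Check ((w ∧ ¬z) U[1,1] z) at each j in [0,1]:
  j=0: fails
  j=1: holds
Found at j=1 → formula holds.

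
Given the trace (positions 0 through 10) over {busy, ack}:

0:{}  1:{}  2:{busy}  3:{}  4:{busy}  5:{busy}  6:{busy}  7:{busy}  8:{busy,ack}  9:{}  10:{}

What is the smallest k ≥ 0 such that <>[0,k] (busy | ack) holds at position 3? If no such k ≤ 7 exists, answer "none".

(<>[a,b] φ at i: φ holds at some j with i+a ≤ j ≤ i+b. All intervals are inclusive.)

Scan j = 3,4,… for (busy | ack):
  j=3: fails
  j=4: holds
First hit at j=4, so smallest k = 4-3 = 1.

1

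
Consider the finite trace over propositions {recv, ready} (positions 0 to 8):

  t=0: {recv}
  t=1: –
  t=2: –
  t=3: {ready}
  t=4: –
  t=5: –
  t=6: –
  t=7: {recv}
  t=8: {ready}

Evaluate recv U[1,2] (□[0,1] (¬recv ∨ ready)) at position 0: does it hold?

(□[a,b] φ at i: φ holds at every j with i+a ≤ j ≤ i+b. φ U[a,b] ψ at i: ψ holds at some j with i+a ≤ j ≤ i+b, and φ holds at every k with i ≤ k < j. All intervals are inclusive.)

Need some j in [1,2] with □[0,1] (¬recv ∨ ready), and recv at every k in [0,j-1].
  j=1: □[0,1] (¬recv ∨ ready) holds; recv holds at every k in [0,0] → satisfied.

Holds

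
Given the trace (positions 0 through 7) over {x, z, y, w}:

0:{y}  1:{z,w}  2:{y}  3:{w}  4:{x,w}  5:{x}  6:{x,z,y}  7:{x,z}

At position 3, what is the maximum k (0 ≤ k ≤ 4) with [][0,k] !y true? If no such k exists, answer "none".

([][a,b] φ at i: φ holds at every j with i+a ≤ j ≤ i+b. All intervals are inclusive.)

2

!y must hold from j=3 onward; find where it first fails.
  j=3: holds
  j=4: holds
  j=5: holds
  j=6: fails
Holds on [3,5], so largest k = 2.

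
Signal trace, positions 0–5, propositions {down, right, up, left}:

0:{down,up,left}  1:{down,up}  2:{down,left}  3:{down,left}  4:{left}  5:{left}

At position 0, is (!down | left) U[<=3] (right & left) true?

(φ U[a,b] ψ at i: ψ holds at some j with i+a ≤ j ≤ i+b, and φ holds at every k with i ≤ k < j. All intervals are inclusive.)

No

Need some j in [0,3] with (right & left), and (!down | left) at every k in [0,j-1].
  j=0: (right & left) false.
  j=1: (right & left) false.
  j=2: (right & left) false.
  j=3: (right & left) false.
No j in the window works → until fails.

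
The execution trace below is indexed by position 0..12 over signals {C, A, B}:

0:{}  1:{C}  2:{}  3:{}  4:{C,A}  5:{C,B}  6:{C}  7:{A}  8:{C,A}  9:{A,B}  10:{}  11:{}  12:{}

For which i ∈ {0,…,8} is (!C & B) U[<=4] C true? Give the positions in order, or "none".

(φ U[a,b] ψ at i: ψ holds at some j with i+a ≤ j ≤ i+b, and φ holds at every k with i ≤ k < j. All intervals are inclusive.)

Evaluate at each i in [0,8]:
  i=0: ✗ (lhs fails at k=0 before rhs at j=1)
  i=1: ✓ (rhs at j=1)
  i=2: ✗ (lhs fails at k=2 before rhs at j=4)
  i=3: ✗ (lhs fails at k=3 before rhs at j=4)
  i=4: ✓ (rhs at j=4)
  i=5: ✓ (rhs at j=5)
  i=6: ✓ (rhs at j=6)
  i=7: ✗ (lhs fails at k=7 before rhs at j=8)
  i=8: ✓ (rhs at j=8)

1, 4, 5, 6, 8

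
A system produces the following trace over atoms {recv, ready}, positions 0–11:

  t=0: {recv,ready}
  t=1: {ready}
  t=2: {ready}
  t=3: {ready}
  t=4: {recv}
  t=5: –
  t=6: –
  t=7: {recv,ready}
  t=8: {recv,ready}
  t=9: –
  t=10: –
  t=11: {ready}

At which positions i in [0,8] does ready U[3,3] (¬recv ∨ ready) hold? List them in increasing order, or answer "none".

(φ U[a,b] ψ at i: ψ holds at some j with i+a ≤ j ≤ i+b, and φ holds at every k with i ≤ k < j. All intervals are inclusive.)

0

Evaluate at each i in [0,8]:
  i=0: ✓ (rhs at j=3; lhs holds on [0,2])
  i=1: ✗ (no rhs in [4,4])
  i=2: ✗ (lhs fails at k=4 before rhs at j=5)
  i=3: ✗ (lhs fails at k=4 before rhs at j=6)
  i=4: ✗ (lhs fails at k=4 before rhs at j=7)
  i=5: ✗ (lhs fails at k=5 before rhs at j=8)
  i=6: ✗ (lhs fails at k=6 before rhs at j=9)
  i=7: ✗ (lhs fails at k=9 before rhs at j=10)
  i=8: ✗ (lhs fails at k=9 before rhs at j=11)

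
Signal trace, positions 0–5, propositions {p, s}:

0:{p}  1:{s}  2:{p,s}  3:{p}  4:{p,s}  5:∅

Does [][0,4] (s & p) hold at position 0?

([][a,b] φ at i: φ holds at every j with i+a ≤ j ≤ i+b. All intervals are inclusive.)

No

Check (s & p) at every j in [0,4]:
  j=0: false
  j=1: false
  j=2: true
  j=3: false
  j=4: true
Fails at j=0 → formula fails.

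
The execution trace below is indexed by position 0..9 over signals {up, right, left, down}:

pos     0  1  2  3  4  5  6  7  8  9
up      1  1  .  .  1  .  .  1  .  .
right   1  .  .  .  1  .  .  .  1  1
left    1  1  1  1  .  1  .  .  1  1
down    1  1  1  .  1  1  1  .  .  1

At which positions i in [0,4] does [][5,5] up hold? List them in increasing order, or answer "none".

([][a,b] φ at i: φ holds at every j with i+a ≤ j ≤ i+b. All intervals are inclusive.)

Evaluate at each i in [0,4]:
  i=0: ✗ (fails at j=5)
  i=1: ✗ (fails at j=6)
  i=2: ✓ (all of [7,7])
  i=3: ✗ (fails at j=8)
  i=4: ✗ (fails at j=9)

2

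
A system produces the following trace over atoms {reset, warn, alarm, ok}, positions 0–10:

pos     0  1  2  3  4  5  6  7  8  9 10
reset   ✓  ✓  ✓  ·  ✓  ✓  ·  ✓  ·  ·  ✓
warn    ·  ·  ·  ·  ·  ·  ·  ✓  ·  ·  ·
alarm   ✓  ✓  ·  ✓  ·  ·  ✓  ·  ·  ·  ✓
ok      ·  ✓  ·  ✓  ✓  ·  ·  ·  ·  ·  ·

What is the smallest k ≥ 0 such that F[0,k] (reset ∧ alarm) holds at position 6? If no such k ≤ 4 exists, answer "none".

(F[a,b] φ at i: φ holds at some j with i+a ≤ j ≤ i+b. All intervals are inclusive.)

Scan j = 6,7,… for (reset ∧ alarm):
  j=6: fails
  j=7: fails
  j=8: fails
  j=9: fails
  j=10: holds
First hit at j=10, so smallest k = 10-6 = 4.

4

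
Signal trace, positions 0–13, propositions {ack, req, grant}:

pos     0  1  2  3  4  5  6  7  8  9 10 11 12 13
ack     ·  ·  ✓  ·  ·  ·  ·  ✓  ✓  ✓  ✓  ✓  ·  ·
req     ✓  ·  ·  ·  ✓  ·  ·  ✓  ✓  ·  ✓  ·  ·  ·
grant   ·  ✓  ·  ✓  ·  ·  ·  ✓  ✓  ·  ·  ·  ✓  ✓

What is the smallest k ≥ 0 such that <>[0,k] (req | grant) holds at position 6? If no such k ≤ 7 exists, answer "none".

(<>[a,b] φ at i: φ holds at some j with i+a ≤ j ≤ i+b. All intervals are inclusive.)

Scan j = 6,7,… for (req | grant):
  j=6: fails
  j=7: holds
First hit at j=7, so smallest k = 7-6 = 1.

1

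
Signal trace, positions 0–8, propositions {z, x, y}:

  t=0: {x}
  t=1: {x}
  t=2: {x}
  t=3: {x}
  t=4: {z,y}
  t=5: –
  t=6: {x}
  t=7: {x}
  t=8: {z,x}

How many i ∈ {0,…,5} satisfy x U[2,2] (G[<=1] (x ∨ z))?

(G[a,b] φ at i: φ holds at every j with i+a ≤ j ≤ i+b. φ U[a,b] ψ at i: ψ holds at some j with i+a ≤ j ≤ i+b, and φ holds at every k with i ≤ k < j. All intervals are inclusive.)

2

Evaluate at each i in [0,5]:
  i=0: ✓ (rhs at j=2; lhs holds on [0,1])
  i=1: ✓ (rhs at j=3; lhs holds on [1,2])
  i=2: ✗ (no rhs in [4,4])
  i=3: ✗ (no rhs in [5,5])
  i=4: ✗ (lhs fails at k=4 before rhs at j=6)
  i=5: ✗ (lhs fails at k=5 before rhs at j=7)
Positions where it holds: {0, 1} → 2.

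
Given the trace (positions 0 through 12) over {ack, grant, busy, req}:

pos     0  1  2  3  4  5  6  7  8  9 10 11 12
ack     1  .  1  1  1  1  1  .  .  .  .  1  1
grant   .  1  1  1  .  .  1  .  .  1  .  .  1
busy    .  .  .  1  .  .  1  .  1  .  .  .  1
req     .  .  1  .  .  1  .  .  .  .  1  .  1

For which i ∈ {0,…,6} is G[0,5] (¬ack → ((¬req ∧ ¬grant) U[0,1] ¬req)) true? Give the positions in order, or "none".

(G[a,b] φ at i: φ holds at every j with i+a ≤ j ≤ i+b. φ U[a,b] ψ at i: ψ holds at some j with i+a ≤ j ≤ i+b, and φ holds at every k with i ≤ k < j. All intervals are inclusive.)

0, 1, 2, 3, 4

Evaluate at each i in [0,6]:
  i=0: ✓ (all of [0,5])
  i=1: ✓ (all of [1,6])
  i=2: ✓ (all of [2,7])
  i=3: ✓ (all of [3,8])
  i=4: ✓ (all of [4,9])
  i=5: ✗ (fails at j=10)
  i=6: ✗ (fails at j=10)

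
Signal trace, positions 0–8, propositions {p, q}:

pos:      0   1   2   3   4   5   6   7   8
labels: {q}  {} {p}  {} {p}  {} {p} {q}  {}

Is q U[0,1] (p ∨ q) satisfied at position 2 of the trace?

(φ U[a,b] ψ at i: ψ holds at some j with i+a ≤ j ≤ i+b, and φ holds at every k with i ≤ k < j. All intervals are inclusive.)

Need some j in [2,3] with (p ∨ q), and q at every k in [2,j-1].
  j=2: (p ∨ q) holds; no prefix to check → satisfied.

Holds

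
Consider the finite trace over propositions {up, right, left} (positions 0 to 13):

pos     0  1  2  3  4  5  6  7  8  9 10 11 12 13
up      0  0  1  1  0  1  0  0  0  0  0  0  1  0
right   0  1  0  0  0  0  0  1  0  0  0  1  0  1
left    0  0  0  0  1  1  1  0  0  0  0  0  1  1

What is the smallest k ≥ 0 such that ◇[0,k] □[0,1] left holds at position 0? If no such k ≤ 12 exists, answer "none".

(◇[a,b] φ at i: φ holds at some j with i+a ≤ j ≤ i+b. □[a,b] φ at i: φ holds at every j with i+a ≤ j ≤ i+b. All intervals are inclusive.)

4

Scan j = 0,1,… for □[0,1] left:
  j=0: fails
  j=1: fails
  j=2: fails
  j=3: fails
  j=4: holds
First hit at j=4, so smallest k = 4-0 = 4.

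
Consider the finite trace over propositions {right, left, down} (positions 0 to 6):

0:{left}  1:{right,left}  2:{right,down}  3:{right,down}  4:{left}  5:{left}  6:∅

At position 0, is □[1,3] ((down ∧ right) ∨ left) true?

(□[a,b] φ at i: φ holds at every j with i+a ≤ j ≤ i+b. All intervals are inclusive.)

True

Check ((down ∧ right) ∨ left) at every j in [1,3]:
  j=1: true
  j=2: true
  j=3: true
All positions satisfy it → formula holds.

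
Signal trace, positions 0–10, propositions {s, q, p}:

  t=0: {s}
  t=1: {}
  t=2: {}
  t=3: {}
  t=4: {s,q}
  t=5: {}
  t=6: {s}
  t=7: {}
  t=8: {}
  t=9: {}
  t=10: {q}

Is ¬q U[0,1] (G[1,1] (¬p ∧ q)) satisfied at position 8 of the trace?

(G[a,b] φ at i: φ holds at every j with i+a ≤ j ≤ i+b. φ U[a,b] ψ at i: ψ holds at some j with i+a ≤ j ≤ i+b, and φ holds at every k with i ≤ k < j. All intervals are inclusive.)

True

Need some j in [8,9] with G[1,1] (¬p ∧ q), and ¬q at every k in [8,j-1].
  j=8: G[1,1] (¬p ∧ q) — fails at 9.
  j=9: G[1,1] (¬p ∧ q) holds; ¬q holds at every k in [8,8] → satisfied.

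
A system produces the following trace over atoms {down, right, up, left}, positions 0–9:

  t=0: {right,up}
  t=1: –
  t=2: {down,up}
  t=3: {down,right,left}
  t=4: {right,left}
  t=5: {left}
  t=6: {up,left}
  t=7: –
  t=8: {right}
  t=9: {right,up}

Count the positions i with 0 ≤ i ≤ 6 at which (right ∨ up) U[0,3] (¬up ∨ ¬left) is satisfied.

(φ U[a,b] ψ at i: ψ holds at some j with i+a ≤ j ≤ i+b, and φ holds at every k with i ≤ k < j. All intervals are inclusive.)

Evaluate at each i in [0,6]:
  i=0: ✓ (rhs at j=0)
  i=1: ✓ (rhs at j=1)
  i=2: ✓ (rhs at j=2)
  i=3: ✓ (rhs at j=3)
  i=4: ✓ (rhs at j=4)
  i=5: ✓ (rhs at j=5)
  i=6: ✓ (rhs at j=7; lhs holds on [6,6])
Positions where it holds: {0, 1, 2, 3, 4, 5, 6} → 7.

7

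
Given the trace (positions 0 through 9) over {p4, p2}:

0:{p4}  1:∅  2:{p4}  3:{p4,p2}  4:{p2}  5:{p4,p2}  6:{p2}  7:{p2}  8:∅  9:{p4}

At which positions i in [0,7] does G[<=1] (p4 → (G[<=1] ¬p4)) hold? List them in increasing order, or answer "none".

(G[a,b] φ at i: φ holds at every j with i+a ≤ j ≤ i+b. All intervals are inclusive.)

Evaluate at each i in [0,7]:
  i=0: ✗ (fails at j=0)
  i=1: ✗ (fails at j=2)
  i=2: ✗ (fails at j=2)
  i=3: ✗ (fails at j=3)
  i=4: ✗ (fails at j=5)
  i=5: ✗ (fails at j=5)
  i=6: ✓ (all of [6,7])
  i=7: ✓ (all of [7,8])

6, 7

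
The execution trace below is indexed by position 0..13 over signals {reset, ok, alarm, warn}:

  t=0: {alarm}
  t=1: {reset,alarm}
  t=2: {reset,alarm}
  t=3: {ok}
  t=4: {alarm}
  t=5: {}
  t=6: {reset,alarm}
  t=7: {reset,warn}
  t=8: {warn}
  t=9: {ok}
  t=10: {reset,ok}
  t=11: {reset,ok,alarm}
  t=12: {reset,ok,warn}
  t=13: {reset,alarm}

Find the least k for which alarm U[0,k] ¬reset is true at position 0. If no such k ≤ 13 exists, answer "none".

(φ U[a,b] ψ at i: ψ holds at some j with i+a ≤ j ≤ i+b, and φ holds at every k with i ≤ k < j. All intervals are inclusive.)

0

Need earliest j ≥ 0 with ¬reset, and alarm at every k in [0,j-1].
  j=0: rhs holds (empty prefix). k = 0.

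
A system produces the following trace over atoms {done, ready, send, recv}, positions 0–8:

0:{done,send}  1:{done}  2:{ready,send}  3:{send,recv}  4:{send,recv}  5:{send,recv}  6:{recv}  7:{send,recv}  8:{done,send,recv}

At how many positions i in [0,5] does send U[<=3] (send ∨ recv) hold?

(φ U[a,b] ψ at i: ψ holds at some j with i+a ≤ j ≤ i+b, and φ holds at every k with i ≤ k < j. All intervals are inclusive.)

Evaluate at each i in [0,5]:
  i=0: ✓ (rhs at j=0)
  i=1: ✗ (lhs fails at k=1 before rhs at j=2)
  i=2: ✓ (rhs at j=2)
  i=3: ✓ (rhs at j=3)
  i=4: ✓ (rhs at j=4)
  i=5: ✓ (rhs at j=5)
Positions where it holds: {0, 2, 3, 4, 5} → 5.

5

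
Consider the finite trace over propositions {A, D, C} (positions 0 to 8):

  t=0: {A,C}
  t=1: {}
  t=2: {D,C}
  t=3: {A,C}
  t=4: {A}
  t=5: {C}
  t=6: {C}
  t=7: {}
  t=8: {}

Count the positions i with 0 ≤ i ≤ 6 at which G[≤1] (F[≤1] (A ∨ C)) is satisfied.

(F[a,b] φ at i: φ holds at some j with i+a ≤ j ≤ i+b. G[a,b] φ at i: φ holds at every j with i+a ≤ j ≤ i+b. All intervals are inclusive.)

Evaluate at each i in [0,6]:
  i=0: ✓ (all of [0,1])
  i=1: ✓ (all of [1,2])
  i=2: ✓ (all of [2,3])
  i=3: ✓ (all of [3,4])
  i=4: ✓ (all of [4,5])
  i=5: ✓ (all of [5,6])
  i=6: ✗ (fails at j=7)
Positions where it holds: {0, 1, 2, 3, 4, 5} → 6.

6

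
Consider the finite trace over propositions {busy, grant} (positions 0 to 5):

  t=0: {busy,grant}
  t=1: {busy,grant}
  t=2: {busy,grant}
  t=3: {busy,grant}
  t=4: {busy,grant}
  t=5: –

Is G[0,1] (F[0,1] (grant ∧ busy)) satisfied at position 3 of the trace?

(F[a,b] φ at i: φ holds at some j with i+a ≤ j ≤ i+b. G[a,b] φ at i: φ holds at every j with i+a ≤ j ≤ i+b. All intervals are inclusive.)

Holds

Check F[0,1] (grant ∧ busy) at every j in [3,4]:
  j=3: holds (witness at 3)
  j=4: holds (witness at 4)
All positions satisfy it → formula holds.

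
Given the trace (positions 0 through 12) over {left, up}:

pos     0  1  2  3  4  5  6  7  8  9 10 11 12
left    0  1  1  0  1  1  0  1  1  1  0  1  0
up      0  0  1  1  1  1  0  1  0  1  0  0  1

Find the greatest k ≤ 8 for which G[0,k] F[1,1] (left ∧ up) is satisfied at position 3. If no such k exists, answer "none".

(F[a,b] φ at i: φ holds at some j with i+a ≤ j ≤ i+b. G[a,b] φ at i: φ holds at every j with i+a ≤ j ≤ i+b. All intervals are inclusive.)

F[1,1] (left ∧ up) must hold from j=3 onward; find where it first fails.
  j=3: holds
  j=4: holds
  j=5: fails
Holds on [3,4], so largest k = 1.

1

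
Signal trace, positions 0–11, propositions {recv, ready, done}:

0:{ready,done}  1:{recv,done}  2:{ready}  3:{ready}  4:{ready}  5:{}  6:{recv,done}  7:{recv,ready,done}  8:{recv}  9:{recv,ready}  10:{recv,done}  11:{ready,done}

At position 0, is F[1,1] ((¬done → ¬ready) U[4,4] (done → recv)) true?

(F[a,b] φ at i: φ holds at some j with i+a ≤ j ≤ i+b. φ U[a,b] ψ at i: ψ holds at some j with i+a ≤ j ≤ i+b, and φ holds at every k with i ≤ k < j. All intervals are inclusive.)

Does not hold

Check ((¬done → ¬ready) U[4,4] (done → recv)) at each j in [1,1]:
  j=1: fails
No position in the window satisfies it → formula fails.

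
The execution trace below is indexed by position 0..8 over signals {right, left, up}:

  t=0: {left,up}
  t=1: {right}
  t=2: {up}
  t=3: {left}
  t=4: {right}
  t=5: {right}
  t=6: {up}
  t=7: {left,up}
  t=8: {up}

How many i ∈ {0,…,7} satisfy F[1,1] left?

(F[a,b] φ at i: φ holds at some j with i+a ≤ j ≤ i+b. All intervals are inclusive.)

Evaluate at each i in [0,7]:
  i=0: ✗ (none in [1,1])
  i=1: ✗ (none in [2,2])
  i=2: ✓ (witness j=3)
  i=3: ✗ (none in [4,4])
  i=4: ✗ (none in [5,5])
  i=5: ✗ (none in [6,6])
  i=6: ✓ (witness j=7)
  i=7: ✗ (none in [8,8])
Positions where it holds: {2, 6} → 2.

2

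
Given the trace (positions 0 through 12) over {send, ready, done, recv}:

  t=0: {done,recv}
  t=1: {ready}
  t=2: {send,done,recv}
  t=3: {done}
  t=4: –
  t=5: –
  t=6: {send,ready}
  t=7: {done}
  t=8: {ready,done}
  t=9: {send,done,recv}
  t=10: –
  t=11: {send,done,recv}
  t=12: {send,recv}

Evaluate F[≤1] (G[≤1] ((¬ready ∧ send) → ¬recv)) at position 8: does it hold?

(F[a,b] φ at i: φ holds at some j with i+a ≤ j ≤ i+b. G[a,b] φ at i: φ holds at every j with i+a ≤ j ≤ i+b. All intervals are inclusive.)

False

Check G[≤1] ((¬ready ∧ send) → ¬recv) at each j in [8,9]:
  j=8: fails at 9
  j=9: fails at 9
No position in the window satisfies it → formula fails.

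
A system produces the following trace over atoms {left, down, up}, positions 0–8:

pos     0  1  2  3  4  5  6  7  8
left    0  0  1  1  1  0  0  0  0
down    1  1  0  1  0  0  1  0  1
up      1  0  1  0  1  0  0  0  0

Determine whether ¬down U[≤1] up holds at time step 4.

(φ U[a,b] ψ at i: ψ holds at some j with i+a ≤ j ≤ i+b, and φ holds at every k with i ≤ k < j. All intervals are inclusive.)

True

Need some j in [4,5] with up, and ¬down at every k in [4,j-1].
  j=4: up holds; no prefix to check → satisfied.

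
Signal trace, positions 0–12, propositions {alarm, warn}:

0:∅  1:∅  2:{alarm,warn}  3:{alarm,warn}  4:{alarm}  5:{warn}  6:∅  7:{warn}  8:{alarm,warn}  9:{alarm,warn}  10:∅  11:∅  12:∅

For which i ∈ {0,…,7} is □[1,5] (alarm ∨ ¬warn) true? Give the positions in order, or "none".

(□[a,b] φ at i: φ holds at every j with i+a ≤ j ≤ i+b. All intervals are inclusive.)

7

Evaluate at each i in [0,7]:
  i=0: ✗ (fails at j=5)
  i=1: ✗ (fails at j=5)
  i=2: ✗ (fails at j=5)
  i=3: ✗ (fails at j=5)
  i=4: ✗ (fails at j=5)
  i=5: ✗ (fails at j=7)
  i=6: ✗ (fails at j=7)
  i=7: ✓ (all of [8,12])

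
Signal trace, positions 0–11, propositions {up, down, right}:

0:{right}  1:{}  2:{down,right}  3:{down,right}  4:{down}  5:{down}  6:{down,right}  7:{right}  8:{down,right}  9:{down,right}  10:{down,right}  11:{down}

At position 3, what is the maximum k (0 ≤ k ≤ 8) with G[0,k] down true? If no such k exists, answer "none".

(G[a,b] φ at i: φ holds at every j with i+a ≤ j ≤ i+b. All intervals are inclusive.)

down must hold from j=3 onward; find where it first fails.
  j=3: holds
  j=4: holds
  j=5: holds
  j=6: holds
  j=7: fails
Holds on [3,6], so largest k = 3.

3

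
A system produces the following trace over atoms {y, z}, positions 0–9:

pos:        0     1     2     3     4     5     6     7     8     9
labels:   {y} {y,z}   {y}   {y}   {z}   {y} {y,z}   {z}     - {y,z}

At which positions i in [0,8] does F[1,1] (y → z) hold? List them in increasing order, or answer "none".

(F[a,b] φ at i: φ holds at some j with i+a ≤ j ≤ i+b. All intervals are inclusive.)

0, 3, 5, 6, 7, 8

Evaluate at each i in [0,8]:
  i=0: ✓ (witness j=1)
  i=1: ✗ (none in [2,2])
  i=2: ✗ (none in [3,3])
  i=3: ✓ (witness j=4)
  i=4: ✗ (none in [5,5])
  i=5: ✓ (witness j=6)
  i=6: ✓ (witness j=7)
  i=7: ✓ (witness j=8)
  i=8: ✓ (witness j=9)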